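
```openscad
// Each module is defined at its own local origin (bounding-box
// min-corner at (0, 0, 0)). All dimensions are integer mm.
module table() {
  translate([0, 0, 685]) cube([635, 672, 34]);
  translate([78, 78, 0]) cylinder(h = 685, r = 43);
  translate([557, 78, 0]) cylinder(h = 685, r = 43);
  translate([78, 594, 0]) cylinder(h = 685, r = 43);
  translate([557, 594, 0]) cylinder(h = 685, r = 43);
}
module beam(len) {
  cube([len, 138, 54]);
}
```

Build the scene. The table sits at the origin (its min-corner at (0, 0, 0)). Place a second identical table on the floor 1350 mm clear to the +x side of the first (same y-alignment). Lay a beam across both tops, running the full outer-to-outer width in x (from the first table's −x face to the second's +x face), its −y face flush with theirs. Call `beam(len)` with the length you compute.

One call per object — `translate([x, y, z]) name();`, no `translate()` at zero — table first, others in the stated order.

table();
translate([1985, 0, 0]) table();
translate([0, 0, 719]) beam(2620);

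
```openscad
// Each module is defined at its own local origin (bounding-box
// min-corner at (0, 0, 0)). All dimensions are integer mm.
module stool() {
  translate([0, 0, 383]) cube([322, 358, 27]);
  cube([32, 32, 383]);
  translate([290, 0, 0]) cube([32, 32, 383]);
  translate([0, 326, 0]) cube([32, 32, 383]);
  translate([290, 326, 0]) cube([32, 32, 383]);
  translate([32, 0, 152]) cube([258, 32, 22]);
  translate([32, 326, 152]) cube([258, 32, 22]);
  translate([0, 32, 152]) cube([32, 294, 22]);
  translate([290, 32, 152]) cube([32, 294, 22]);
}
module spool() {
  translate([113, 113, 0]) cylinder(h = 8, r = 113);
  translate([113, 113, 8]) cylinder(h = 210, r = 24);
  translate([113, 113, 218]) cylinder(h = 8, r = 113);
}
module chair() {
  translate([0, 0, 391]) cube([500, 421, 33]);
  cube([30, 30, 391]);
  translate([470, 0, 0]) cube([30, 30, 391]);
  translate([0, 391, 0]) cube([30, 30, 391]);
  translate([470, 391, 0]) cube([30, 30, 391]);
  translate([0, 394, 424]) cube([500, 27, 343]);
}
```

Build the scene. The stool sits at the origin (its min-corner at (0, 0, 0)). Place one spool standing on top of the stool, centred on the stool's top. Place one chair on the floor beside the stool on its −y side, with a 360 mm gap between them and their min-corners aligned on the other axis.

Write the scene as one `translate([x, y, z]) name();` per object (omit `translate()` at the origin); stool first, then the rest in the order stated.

stool();
translate([48, 66, 410]) spool();
translate([0, -781, 0]) chair();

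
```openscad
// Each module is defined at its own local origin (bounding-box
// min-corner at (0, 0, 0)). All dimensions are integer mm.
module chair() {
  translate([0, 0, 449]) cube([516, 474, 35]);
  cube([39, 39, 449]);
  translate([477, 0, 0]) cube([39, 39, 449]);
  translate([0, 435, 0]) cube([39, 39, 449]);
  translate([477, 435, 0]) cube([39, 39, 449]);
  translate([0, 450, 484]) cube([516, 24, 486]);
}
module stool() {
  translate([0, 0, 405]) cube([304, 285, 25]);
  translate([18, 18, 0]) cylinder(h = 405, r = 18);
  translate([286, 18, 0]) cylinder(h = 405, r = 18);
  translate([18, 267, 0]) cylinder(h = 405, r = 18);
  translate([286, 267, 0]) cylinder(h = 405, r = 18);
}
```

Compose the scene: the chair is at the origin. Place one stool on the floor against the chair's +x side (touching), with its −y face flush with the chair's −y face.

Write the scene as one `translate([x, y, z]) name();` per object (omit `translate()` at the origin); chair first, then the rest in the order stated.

chair();
translate([516, 0, 0]) stool();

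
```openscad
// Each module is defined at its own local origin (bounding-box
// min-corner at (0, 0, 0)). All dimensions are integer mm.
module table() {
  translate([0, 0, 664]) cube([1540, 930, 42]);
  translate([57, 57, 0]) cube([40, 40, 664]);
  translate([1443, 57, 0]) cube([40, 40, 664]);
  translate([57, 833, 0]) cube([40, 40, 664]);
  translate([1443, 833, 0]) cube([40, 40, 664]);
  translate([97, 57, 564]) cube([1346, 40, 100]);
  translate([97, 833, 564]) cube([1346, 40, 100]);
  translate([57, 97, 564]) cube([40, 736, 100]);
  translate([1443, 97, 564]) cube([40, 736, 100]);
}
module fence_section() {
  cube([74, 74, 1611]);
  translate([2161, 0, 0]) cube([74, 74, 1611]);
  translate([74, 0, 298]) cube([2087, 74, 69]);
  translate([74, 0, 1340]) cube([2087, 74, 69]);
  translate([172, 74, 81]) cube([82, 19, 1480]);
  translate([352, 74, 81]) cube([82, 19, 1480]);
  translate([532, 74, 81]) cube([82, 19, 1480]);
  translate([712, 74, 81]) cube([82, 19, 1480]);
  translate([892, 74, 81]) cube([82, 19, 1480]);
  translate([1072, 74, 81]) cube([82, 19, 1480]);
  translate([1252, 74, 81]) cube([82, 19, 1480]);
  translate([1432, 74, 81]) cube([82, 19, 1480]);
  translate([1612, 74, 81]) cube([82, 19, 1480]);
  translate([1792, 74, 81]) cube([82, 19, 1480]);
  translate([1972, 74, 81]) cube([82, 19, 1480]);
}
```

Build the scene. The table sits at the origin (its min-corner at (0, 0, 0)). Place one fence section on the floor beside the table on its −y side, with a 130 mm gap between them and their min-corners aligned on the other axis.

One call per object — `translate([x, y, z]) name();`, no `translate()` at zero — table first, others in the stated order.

table();
translate([0, -223, 0]) fence_section();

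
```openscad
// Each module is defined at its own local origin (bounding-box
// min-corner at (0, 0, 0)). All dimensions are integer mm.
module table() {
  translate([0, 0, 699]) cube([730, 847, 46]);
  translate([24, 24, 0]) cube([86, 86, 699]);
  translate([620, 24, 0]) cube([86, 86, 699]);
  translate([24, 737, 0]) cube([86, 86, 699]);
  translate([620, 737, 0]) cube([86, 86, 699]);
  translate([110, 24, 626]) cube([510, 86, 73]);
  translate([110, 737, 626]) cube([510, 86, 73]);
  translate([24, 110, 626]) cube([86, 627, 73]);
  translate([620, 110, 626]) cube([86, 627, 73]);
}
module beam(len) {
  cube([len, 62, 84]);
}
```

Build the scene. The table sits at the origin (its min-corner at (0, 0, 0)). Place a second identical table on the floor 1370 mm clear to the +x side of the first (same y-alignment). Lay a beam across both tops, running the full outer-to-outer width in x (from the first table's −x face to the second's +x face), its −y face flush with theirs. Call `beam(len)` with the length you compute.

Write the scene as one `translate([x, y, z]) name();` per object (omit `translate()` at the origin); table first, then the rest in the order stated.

table();
translate([2100, 0, 0]) table();
translate([0, 0, 745]) beam(2830);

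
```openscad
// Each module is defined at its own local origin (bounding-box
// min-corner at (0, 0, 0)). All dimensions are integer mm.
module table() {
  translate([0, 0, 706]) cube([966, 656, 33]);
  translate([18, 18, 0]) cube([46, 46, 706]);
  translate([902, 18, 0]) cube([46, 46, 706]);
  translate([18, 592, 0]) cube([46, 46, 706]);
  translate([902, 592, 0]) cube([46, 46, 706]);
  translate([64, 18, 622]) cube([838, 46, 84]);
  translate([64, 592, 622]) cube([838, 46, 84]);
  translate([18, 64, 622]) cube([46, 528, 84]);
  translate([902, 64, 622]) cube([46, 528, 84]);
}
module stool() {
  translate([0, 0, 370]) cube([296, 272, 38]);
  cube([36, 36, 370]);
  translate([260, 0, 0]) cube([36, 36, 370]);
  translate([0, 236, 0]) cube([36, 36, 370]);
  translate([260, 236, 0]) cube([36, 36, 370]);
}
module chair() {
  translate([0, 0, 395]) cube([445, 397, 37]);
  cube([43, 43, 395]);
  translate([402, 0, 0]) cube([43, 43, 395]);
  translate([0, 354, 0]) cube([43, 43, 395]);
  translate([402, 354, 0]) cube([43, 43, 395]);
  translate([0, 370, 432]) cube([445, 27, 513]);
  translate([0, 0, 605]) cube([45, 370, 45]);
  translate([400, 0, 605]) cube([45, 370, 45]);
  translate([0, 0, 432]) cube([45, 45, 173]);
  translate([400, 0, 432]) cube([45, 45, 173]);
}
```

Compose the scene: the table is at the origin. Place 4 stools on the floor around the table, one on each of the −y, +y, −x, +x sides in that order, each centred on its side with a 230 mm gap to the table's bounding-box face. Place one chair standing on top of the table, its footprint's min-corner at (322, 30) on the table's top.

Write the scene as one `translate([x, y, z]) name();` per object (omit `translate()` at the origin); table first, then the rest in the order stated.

table();
translate([335, -502, 0]) stool();
translate([335, 886, 0]) stool();
translate([-526, 192, 0]) stool();
translate([1196, 192, 0]) stool();
translate([322, 30, 739]) chair();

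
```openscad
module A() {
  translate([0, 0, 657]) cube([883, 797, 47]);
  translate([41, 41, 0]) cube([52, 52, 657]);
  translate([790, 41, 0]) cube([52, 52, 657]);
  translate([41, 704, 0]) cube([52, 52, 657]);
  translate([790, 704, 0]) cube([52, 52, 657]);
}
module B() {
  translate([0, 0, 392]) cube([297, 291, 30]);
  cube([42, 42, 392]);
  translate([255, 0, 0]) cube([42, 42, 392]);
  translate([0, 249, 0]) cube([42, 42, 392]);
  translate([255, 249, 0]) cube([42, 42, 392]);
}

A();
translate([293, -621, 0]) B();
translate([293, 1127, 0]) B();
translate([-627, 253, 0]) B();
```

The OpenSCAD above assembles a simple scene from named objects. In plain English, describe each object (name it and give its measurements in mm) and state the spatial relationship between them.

A is a table with a 883×797 mm rectangular top, 47 mm thick, top surface at z = 704 mm, supported by four 52×52 mm square legs, each inset 41 mm from the nearest pair of top edges, running from the floor.

B is a four-legged stool. The seat is a 297×291×30 mm slab whose top surface is at z = 422 mm; four square legs, each 42×42 mm in cross-section, run from the floor (z = 0) to the underside of the seat, each flush with a corner of the seat.

Three stools sit around the table at the −y, +y, −x sides.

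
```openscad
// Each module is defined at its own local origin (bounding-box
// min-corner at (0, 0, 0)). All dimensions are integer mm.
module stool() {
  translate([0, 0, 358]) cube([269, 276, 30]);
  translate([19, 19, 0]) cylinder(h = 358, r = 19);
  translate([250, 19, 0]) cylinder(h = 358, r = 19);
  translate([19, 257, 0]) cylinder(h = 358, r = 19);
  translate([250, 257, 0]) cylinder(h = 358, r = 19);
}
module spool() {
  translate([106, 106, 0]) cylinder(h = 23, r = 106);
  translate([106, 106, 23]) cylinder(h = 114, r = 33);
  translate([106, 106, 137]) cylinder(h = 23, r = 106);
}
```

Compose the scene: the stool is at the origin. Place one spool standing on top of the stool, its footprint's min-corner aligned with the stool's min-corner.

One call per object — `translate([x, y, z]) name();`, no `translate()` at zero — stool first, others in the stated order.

stool();
translate([0, 0, 388]) spool();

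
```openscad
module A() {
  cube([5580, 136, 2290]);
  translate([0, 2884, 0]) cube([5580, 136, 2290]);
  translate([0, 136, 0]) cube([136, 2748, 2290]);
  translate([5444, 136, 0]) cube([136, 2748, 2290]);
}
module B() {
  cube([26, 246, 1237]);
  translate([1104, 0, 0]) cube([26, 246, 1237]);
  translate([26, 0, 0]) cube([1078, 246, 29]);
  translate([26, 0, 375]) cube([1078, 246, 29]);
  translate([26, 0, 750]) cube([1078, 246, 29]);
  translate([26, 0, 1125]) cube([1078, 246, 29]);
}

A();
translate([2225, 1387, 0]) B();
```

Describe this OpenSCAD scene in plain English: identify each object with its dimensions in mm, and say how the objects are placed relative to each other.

A is a box-shaped house frame (walls only): outside footprint 5580×3020 mm, wall height 2290 mm, wall thickness 136 mm. The two y-facing walls run the full x-width; the two x-facing walls fit between the inner faces of the y-facing walls.

B is an open bookshelf. Two side panels, each 26 mm thick, 246 mm deep and 1237 mm tall, stand 1130 mm apart (outside-to-outside). Between them sit 4 shelves, each 29 mm thick and 246 mm deep, spanning the full gap between the sides. The bottom shelf rests on the floor (its underside at z = 0) and the clear gap between one shelf's top and the next shelf's underside is 346 mm.

The bookshelf sits inside the house frame, centred.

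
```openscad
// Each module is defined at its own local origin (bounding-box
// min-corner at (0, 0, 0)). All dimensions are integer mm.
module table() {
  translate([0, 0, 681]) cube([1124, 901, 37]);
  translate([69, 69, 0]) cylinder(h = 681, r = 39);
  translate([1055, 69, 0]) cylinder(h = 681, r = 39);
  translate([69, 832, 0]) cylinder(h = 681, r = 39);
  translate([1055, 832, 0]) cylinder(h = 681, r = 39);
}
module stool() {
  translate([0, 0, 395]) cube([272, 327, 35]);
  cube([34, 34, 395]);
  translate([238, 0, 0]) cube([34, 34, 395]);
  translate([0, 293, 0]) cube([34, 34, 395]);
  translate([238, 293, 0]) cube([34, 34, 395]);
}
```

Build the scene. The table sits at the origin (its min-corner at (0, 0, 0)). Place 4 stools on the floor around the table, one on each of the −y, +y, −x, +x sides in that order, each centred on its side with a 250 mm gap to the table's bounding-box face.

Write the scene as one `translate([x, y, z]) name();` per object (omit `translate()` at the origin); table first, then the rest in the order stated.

table();
translate([426, -577, 0]) stool();
translate([426, 1151, 0]) stool();
translate([-522, 287, 0]) stool();
translate([1374, 287, 0]) stool();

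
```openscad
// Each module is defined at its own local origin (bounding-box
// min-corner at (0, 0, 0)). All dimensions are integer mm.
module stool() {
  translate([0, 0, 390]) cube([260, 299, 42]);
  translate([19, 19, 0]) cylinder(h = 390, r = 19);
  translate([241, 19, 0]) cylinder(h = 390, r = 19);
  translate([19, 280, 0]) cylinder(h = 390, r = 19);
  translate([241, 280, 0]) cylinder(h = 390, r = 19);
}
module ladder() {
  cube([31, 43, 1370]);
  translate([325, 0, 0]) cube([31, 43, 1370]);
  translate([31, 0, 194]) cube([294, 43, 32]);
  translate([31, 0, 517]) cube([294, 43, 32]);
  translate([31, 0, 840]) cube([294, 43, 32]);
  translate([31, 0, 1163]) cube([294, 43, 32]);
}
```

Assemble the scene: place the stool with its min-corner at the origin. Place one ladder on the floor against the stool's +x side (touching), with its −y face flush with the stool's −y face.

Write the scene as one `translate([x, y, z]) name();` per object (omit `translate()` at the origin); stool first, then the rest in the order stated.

stool();
translate([260, 0, 0]) ladder();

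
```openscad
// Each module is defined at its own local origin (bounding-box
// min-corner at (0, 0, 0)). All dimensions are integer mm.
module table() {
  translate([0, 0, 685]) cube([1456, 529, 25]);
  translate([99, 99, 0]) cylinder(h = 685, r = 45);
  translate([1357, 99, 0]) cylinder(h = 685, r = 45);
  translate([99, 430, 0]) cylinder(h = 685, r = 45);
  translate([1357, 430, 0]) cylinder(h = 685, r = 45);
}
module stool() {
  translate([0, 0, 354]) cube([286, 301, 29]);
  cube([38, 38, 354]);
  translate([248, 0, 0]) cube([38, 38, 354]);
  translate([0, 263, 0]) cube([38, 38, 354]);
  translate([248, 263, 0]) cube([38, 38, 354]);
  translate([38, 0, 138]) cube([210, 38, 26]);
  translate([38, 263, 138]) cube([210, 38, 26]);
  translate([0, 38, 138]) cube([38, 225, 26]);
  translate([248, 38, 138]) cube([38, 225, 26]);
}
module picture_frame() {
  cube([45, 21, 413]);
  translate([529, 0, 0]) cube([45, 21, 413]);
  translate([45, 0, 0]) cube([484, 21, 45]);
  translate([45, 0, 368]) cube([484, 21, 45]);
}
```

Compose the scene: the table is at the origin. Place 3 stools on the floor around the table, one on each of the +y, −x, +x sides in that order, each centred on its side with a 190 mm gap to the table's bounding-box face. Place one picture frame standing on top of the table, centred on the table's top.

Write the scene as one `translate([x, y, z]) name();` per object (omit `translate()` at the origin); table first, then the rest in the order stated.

table();
translate([585, 719, 0]) stool();
translate([-476, 114, 0]) stool();
translate([1646, 114, 0]) stool();
translate([441, 254, 710]) picture_frame();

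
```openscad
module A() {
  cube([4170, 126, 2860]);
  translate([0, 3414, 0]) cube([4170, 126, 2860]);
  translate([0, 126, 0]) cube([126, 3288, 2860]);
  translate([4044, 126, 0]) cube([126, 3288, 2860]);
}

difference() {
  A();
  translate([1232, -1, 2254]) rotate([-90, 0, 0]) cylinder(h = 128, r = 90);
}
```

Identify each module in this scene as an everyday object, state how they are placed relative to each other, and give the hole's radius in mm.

A is a house frame. The house frame has a circular hole through its front wall. The hole's radius is 90 mm.

The subtracted cylinder has r = 90 mm.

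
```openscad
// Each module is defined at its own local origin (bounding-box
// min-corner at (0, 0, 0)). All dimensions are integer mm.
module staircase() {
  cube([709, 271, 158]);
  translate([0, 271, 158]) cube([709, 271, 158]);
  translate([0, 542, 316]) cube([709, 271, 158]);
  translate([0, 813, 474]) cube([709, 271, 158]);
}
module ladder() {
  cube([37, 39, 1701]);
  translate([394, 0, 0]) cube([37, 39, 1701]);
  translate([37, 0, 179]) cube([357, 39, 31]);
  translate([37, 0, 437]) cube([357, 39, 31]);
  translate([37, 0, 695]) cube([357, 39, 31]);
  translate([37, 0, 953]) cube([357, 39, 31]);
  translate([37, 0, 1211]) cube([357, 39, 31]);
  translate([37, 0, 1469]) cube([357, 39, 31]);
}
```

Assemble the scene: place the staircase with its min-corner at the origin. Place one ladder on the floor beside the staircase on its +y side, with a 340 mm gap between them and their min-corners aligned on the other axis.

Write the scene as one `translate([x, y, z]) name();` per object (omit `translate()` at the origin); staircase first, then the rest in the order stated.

staircase();
translate([0, 1424, 0]) ladder();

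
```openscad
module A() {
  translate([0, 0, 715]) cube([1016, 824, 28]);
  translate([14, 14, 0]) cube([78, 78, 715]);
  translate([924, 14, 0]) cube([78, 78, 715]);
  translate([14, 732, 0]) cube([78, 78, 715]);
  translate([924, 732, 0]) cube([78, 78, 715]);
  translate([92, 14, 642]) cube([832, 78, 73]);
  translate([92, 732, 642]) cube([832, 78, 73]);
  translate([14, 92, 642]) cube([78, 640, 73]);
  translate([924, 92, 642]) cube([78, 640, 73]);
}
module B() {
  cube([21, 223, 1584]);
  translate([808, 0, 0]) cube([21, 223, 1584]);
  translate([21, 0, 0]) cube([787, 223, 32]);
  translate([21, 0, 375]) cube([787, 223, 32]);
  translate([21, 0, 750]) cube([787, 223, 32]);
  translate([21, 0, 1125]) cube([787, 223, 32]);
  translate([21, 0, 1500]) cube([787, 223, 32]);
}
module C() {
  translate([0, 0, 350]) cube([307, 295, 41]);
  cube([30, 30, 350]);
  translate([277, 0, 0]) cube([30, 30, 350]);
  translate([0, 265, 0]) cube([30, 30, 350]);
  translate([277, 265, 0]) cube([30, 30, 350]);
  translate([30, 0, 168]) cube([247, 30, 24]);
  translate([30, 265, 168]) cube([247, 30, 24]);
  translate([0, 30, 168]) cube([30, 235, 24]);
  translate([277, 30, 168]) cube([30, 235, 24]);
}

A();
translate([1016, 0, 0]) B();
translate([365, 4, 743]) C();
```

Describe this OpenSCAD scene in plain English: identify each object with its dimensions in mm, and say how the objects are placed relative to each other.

A is a table with a 1016×824 mm rectangular top, 28 mm thick, top surface at z = 743 mm, supported by four 78×78 mm square legs, each inset 14 mm from the nearest pair of top edges, running from the floor. Four apron rails, 78 mm thick and 73 mm tall, run between adjacent legs with their top edges flush with the underside of the top and their outer faces flush with the legs' outer faces.

B is a bookshelf 829 mm wide overall, 223 mm deep and 1584 mm tall. The two sides are 21 mm thick vertical panels. 5 horizontal shelves of 32 mm thickness span between the inner faces of the sides; the lowest shelf sits on the floor and shelves are stacked with a clear vertical gap of 343 mm between each pair.

C is a simple wooden stool: a rectangular seat 307 mm (x) by 295 mm (y), 41 mm thick, top face at z = 391 mm, on four square legs, each 30×30 mm in cross-section. The legs rest on z = 0, each flush with a corner of the seat. Four stretchers, 30 mm wide and 24 mm tall, connect adjacent legs with their undersides at z = 168 mm, each running between the inner faces of the legs it joins and aligned with the legs' outer faces on the other axis.

The bookshelf is against the table's +x side, with their −y faces flush. The stool is on top of the table.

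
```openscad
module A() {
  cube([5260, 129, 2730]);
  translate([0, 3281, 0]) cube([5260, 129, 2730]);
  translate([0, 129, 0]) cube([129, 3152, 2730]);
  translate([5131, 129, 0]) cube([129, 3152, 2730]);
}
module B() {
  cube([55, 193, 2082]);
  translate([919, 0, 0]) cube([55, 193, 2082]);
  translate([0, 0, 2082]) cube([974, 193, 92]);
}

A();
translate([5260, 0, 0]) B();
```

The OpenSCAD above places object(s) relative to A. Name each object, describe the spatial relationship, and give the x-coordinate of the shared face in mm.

The house frame's +x face and the door frame's −x face are both at x = 5260 mm.

A is a house frame. B is a door frame. The door frame is against the house frame's +x side, with their −y faces flush. The x-coordinate of the shared face is 5260 mm.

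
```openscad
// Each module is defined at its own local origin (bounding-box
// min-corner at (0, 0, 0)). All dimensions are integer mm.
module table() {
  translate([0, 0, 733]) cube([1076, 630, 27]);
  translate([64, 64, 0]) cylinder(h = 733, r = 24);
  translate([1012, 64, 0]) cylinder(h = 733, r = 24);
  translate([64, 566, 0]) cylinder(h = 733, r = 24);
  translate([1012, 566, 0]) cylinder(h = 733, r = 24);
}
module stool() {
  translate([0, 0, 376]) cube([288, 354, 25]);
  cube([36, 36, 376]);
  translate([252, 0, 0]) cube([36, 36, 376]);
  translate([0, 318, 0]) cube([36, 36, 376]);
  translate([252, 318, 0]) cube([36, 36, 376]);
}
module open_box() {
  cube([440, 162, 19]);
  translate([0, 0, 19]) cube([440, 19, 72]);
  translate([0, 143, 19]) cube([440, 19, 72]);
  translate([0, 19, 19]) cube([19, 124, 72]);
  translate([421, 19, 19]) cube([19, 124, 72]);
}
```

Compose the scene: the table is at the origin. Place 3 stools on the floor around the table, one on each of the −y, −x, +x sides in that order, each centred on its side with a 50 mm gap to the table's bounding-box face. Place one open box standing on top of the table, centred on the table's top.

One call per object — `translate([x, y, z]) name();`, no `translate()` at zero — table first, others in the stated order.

table();
translate([394, -404, 0]) stool();
translate([-338, 138, 0]) stool();
translate([1126, 138, 0]) stool();
translate([318, 234, 760]) open_box();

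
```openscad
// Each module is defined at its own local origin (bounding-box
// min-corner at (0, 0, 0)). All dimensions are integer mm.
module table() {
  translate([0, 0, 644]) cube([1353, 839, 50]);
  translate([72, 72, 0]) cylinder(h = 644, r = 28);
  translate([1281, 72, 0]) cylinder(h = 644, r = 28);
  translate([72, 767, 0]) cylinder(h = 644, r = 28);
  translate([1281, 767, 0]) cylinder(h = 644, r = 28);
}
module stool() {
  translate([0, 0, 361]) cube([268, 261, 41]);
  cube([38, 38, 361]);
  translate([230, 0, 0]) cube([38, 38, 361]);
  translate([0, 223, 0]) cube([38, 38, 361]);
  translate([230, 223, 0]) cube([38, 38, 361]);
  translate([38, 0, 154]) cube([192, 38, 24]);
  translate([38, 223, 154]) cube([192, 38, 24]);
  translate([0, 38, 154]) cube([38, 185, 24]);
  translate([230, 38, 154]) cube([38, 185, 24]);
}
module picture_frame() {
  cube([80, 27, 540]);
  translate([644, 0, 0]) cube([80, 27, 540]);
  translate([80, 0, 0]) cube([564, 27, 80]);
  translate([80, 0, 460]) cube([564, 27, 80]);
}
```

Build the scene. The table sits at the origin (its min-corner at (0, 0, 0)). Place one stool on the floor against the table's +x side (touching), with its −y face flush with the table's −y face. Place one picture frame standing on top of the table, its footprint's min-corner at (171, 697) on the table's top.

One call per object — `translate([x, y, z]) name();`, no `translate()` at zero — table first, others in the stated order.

table();
translate([1353, 0, 0]) stool();
translate([171, 697, 694]) picture_frame();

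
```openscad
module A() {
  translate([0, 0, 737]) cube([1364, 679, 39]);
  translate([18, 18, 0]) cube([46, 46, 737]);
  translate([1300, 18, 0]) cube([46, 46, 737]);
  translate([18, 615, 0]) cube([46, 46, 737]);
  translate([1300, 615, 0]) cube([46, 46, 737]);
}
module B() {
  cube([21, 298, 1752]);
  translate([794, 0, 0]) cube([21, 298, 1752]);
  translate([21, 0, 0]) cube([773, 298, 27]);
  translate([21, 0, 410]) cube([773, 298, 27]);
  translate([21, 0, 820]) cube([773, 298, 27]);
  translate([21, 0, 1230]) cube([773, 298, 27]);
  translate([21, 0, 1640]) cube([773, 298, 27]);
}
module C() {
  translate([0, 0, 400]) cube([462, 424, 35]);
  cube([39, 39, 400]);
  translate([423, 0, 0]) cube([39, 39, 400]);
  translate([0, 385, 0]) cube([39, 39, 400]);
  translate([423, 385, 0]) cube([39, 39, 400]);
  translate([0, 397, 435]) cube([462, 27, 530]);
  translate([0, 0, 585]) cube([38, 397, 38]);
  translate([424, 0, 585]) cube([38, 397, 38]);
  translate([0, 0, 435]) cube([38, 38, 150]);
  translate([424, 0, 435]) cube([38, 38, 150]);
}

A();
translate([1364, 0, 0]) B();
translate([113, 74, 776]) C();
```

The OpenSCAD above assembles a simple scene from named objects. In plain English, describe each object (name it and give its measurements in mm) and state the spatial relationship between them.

A is a rectangular dining table. The top is 1364×679×39 mm with its upper surface at z = 776 mm. It stands on four 46×46 mm square legs, each inset 18 mm from the nearest pair of top edges, running from the floor to the underside of the top.

B is a bookshelf 815 mm wide overall, 298 mm deep and 1752 mm tall. The two sides are 21 mm thick vertical panels. 5 horizontal shelves of 27 mm thickness span between the inner faces of the sides; the lowest shelf sits on the floor and shelves are stacked with a clear vertical gap of 383 mm between each pair.

C is a chair: 462×424 mm seat, 35 mm thick, top at z = 435 mm, on four 39 mm square corner legs flush with the seat edges. A 27 mm thick backrest slab spans the full seat width, extending 530 mm above the seat top, its back face flush with the seat's +y edge. Two armrests of 38×38 mm section run along each side from the seat's front edge to the front of the backrest, top faces 188 mm above the seat top and outer faces flush with the seat's x-edges; a 38×38 mm post under the front of each armrest stands on the seat at the front corner.

The bookshelf is against the table's +x side, with their −y faces flush. The chair is on top of the table.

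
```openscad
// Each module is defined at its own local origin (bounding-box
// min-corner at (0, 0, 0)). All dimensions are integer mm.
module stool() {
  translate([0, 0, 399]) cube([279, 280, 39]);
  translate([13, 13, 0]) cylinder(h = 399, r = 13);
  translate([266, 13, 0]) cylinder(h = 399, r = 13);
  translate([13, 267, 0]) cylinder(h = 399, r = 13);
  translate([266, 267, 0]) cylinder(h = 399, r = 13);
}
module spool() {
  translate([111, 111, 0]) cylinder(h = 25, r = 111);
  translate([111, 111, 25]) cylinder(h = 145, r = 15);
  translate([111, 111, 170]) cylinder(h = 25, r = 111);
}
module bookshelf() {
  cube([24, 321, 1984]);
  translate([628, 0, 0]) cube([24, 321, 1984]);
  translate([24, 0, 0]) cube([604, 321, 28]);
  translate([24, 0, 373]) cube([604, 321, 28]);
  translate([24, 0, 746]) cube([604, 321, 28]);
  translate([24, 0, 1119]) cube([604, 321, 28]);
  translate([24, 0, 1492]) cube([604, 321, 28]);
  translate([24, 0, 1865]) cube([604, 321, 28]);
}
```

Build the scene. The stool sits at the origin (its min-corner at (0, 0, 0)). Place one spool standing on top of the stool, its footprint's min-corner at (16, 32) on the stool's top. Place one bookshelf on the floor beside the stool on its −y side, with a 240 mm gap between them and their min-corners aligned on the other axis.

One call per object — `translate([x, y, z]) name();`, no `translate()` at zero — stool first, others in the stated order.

stool();
translate([16, 32, 438]) spool();
translate([0, -561, 0]) bookshelf();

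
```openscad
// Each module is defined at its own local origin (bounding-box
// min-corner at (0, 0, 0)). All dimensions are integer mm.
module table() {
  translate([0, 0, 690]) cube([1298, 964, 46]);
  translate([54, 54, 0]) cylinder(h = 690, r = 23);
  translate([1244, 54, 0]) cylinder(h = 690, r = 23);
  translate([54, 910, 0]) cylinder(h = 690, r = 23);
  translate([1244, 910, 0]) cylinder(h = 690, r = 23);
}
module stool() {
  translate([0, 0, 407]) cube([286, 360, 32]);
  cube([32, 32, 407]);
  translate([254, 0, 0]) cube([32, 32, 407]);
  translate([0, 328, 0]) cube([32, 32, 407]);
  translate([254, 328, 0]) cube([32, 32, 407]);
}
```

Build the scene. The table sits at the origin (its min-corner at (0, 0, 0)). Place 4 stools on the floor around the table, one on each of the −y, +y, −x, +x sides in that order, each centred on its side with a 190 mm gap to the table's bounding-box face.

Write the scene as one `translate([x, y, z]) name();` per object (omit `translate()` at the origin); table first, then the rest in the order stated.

table();
translate([506, -550, 0]) stool();
translate([506, 1154, 0]) stool();
translate([-476, 302, 0]) stool();
translate([1488, 302, 0]) stool();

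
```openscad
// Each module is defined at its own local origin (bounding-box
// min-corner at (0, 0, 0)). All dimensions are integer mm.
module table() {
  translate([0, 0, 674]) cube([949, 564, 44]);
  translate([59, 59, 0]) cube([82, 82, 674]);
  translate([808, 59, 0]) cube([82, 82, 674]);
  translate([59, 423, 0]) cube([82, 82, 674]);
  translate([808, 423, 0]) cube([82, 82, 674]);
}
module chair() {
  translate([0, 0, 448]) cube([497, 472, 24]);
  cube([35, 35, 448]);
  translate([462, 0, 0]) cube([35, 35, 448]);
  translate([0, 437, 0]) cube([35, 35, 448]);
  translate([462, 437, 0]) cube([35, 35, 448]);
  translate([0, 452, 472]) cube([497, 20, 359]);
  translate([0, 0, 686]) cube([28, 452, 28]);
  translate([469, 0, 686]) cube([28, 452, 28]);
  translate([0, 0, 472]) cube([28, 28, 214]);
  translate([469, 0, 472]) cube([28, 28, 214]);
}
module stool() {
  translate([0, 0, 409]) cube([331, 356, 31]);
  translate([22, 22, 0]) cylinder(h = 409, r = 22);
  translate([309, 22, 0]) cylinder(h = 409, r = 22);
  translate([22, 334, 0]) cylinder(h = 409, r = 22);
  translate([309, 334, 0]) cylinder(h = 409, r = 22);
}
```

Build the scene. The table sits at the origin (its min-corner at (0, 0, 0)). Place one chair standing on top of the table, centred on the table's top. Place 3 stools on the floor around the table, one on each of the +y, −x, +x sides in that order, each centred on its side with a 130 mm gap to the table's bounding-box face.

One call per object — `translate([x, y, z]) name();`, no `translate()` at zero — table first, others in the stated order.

table();
translate([226, 46, 718]) chair();
translate([309, 694, 0]) stool();
translate([-461, 104, 0]) stool();
translate([1079, 104, 0]) stool();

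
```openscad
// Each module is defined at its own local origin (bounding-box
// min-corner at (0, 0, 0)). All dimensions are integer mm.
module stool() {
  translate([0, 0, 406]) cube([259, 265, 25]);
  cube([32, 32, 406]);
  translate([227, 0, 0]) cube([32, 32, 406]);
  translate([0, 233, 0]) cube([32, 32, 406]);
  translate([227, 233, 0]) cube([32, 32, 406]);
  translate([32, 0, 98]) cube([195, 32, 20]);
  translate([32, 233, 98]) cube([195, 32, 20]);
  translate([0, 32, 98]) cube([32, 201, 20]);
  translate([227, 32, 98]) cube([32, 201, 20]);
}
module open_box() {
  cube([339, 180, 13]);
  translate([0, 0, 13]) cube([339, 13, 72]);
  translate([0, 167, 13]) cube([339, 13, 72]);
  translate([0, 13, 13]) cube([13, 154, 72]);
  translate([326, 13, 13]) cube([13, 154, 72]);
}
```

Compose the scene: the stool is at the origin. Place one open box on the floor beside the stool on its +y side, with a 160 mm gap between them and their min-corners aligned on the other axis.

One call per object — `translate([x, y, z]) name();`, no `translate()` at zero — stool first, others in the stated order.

stool();
translate([0, 425, 0]) open_box();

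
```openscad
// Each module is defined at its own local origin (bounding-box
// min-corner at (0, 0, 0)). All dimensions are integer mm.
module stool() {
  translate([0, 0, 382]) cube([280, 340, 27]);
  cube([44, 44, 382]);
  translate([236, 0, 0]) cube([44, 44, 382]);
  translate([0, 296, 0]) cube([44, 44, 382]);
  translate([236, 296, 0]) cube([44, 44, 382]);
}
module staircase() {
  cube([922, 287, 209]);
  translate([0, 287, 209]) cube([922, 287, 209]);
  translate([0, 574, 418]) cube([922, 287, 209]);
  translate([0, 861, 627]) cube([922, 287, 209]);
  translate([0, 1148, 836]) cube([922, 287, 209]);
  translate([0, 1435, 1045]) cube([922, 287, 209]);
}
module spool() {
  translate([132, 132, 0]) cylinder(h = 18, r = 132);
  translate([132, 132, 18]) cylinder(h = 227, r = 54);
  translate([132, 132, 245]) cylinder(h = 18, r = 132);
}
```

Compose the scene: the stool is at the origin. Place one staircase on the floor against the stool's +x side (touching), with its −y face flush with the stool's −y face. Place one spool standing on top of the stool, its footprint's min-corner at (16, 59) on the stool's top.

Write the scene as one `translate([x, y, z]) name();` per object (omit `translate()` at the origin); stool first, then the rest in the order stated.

stool();
translate([280, 0, 0]) staircase();
translate([16, 59, 409]) spool();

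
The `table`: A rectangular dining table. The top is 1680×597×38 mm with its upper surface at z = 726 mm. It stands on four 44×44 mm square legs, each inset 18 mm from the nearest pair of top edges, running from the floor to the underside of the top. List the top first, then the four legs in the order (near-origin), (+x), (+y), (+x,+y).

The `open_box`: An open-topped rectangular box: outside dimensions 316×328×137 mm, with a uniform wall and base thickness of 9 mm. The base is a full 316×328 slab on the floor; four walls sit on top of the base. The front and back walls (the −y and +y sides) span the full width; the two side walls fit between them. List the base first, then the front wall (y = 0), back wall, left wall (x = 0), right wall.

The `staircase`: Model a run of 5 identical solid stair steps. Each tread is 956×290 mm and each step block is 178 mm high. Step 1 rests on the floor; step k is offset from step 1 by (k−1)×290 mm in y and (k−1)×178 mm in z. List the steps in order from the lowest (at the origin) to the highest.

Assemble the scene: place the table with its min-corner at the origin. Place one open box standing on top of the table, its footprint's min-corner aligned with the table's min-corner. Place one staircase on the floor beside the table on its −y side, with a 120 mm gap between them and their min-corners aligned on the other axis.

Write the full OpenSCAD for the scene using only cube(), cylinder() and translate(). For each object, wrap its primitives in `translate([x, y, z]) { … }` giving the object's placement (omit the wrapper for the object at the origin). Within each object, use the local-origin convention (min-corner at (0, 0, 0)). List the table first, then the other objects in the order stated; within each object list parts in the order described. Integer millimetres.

translate([0, 0, 688]) cube([1680, 597, 38]);
translate([18, 18, 0]) cube([44, 44, 688]);
translate([1618, 18, 0]) cube([44, 44, 688]);
translate([18, 535, 0]) cube([44, 44, 688]);
translate([1618, 535, 0]) cube([44, 44, 688]);
translate([0, 0, 726]) {
  cube([316, 328, 9]);
  translate([0, 0, 9]) cube([316, 9, 128]);
  translate([0, 319, 9]) cube([316, 9, 128]);
  translate([0, 9, 9]) cube([9, 310, 128]);
  translate([307, 9, 9]) cube([9, 310, 128]);
}
translate([0, -1570, 0]) {
  cube([956, 290, 178]);
  translate([0, 290, 178]) cube([956, 290, 178]);
  translate([0, 580, 356]) cube([956, 290, 178]);
  translate([0, 870, 534]) cube([956, 290, 178]);
  translate([0, 1160, 712]) cube([956, 290, 178]);
}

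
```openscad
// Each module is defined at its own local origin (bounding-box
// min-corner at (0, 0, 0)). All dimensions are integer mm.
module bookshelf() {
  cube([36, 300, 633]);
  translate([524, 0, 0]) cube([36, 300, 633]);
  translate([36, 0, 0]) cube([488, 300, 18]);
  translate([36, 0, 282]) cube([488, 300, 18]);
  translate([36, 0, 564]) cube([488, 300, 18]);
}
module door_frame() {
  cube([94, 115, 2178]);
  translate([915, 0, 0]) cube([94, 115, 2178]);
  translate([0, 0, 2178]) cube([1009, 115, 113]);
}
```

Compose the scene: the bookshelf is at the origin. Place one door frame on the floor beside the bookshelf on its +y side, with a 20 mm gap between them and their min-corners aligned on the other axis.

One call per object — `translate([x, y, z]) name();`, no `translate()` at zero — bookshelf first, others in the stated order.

bookshelf();
translate([0, 320, 0]) door_frame();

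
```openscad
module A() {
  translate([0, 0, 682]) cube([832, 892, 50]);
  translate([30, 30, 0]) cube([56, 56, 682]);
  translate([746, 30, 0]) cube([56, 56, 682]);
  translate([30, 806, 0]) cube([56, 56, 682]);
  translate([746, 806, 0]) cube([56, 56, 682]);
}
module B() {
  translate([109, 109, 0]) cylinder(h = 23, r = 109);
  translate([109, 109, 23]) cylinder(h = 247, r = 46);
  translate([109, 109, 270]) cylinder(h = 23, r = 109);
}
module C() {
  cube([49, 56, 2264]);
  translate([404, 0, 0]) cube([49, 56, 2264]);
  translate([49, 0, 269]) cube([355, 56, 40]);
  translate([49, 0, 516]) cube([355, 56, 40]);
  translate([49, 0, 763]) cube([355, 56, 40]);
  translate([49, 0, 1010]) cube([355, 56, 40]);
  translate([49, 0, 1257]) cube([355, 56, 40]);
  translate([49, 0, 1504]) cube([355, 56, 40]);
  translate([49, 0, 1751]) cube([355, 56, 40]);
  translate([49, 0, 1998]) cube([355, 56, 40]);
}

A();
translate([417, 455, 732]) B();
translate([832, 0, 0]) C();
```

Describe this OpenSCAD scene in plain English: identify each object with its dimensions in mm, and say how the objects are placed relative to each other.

A is a table with a 832×892 mm rectangular top, 50 mm thick, top surface at z = 732 mm, supported by four 56×56 mm square legs, each inset 30 mm from the nearest pair of top edges, running from the floor.

B is a spool: two coaxial disc flanges of radius 109 mm and thickness 23 mm, joined by a core cylinder of radius 46 mm and height 247 mm. The lower flange rests on z = 0 and the three cylinders share a vertical axis.

C is a straight ladder. Two 49×56 mm vertical rails, 2264 mm tall, stand 453 mm apart (outside-to-outside) with their front faces coplanar on the −y side. 8 rungs, each 56 mm deep and 40 mm tall, span between the inner faces of the rails, front faces flush with the rails. The lowest rung's underside is at z = 269 mm and rungs are spaced 247 mm apart (underside to underside).

The spool is on top of the table. The ladder is against the table's +x side, with their −y faces flush.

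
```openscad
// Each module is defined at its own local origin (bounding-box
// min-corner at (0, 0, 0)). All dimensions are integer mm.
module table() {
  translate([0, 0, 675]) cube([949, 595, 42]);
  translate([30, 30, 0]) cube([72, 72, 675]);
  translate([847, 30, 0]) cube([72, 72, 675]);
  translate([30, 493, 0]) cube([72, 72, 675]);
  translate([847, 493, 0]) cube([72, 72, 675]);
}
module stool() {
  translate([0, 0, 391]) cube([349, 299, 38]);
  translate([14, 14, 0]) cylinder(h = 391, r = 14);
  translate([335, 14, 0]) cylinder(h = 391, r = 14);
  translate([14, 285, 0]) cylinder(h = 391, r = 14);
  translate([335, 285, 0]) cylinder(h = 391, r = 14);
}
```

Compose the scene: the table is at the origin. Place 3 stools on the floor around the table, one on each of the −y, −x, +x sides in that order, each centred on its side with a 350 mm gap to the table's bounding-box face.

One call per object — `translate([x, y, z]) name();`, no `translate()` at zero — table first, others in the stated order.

table();
translate([300, -649, 0]) stool();
translate([-699, 148, 0]) stool();
translate([1299, 148, 0]) stool();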